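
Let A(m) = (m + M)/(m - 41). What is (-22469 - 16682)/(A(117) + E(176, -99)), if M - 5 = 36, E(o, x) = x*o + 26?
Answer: 12502/5555 ≈ 2.2506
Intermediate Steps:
E(o, x) = 26 + o*x (E(o, x) = o*x + 26 = 26 + o*x)
M = 41 (M = 5 + 36 = 41)
A(m) = (41 + m)/(-41 + m) (A(m) = (m + 41)/(m - 41) = (41 + m)/(-41 + m))
(-22469 - 16682)/(A(117) + E(176, -99)) = (-22469 - 16682)/((41 + 117)/(-41 + 117) + (26 + 176*(-99))) = -39151/(158/76 + (26 - 17424)) = -39151/((1/76)*158 - 17398) = -39151/(79/38 - 17398) = -39151/(-661045/38) = -39151*(-38/661045) = 12502/5555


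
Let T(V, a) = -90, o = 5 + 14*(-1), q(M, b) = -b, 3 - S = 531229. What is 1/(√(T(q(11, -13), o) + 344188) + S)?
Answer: -265613/141100359489 - √344098/282200718978 ≈ -1.8845e-6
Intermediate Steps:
S = -531226 (S = 3 - 1*531229 = 3 - 531229 = -531226)
o = -9 (o = 5 - 14 = -9)
1/(√(T(q(11, -13), o) + 344188) + S) = 1/(√(-90 + 344188) - 531226) = 1/(√344098 - 531226) = 1/(-531226 + √344098)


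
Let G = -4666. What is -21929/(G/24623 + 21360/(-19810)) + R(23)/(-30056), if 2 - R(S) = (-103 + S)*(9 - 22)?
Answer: 8037413758892681/464651288036 ≈ 17298.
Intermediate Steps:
R(S) = -1337 + 13*S (R(S) = 2 - (-103 + S)*(9 - 22) = 2 - (-103 + S)*(-13) = 2 - (1339 - 13*S) = 2 + (-1339 + 13*S) = -1337 + 13*S)
-21929/(G/24623 + 21360/(-19810)) + R(23)/(-30056) = -21929/(-4666/24623 + 21360/(-19810)) + (-1337 + 13*23)/(-30056) = -21929/(-4666*1/24623 + 21360*(-1/19810)) + (-1337 + 299)*(-1/30056) = -21929/(-4666/24623 - 2136/1981) - 1038*(-1/30056) = -21929/(-61838074/48778163) + 519/15028 = -21929*(-48778163/61838074) + 519/15028 = 1069656336427/61838074 + 519/15028 = 8037413758892681/464651288036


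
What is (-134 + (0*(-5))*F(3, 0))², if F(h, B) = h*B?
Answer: 17956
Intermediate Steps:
F(h, B) = B*h
(-134 + (0*(-5))*F(3, 0))² = (-134 + (0*(-5))*(0*3))² = (-134 + 0*0)² = (-134 + 0)² = (-134)² = 17956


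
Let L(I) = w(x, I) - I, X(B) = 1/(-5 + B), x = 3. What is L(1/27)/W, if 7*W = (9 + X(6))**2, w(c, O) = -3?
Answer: -287/1350 ≈ -0.21259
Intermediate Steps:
L(I) = -3 - I
W = 100/7 (W = (9 + 1/(-5 + 6))**2/7 = (9 + 1/1)**2/7 = (9 + 1)**2/7 = (1/7)*10**2 = (1/7)*100 = 100/7 ≈ 14.286)
L(1/27)/W = (-3 - 1/27)/(100/7) = (-3 - 1*1/27)*(7/100) = (-3 - 1/27)*(7/100) = -82/27*7/100 = -287/1350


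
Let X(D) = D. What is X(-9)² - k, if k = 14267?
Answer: -14186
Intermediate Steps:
X(-9)² - k = (-9)² - 1*14267 = 81 - 14267 = -14186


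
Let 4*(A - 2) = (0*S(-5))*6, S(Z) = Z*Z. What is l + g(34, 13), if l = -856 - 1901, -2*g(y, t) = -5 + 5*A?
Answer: -5519/2 ≈ -2759.5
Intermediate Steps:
S(Z) = Z²
A = 2 (A = 2 + ((0*(-5)²)*6)/4 = 2 + ((0*25)*6)/4 = 2 + (0*6)/4 = 2 + (¼)*0 = 2 + 0 = 2)
g(y, t) = -5/2 (g(y, t) = -(-5 + 5*2)/2 = -(-5 + 10)/2 = -½*5 = -5/2)
l = -2757
l + g(34, 13) = -2757 - 5/2 = -5519/2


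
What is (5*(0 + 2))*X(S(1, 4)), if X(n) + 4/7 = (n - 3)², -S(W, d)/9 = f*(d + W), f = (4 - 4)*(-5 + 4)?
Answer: 590/7 ≈ 84.286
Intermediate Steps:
f = 0 (f = 0*(-1) = 0)
S(W, d) = 0 (S(W, d) = -0*(d + W) = -0*(W + d) = -9*0 = 0)
X(n) = -4/7 + (-3 + n)² (X(n) = -4/7 + (n - 3)² = -4/7 + (-3 + n)²)
(5*(0 + 2))*X(S(1, 4)) = (5*(0 + 2))*(-4/7 + (-3 + 0)²) = (5*2)*(-4/7 + (-3)²) = 10*(-4/7 + 9) = 10*(59/7) = 590/7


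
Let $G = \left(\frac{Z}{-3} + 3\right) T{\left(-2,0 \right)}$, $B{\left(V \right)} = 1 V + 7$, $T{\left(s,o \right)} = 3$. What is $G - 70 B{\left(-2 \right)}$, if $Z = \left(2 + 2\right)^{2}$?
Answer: $-357$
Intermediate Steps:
$Z = 16$ ($Z = 4^{2} = 16$)
$B{\left(V \right)} = 7 + V$ ($B{\left(V \right)} = V + 7 = 7 + V$)
$G = -7$ ($G = \left(\frac{16}{-3} + 3\right) 3 = \left(16 \left(- \frac{1}{3}\right) + 3\right) 3 = \left(- \frac{16}{3} + 3\right) 3 = \left(- \frac{7}{3}\right) 3 = -7$)
$G - 70 B{\left(-2 \right)} = -7 - 70 \left(7 - 2\right) = -7 - 350 = -357$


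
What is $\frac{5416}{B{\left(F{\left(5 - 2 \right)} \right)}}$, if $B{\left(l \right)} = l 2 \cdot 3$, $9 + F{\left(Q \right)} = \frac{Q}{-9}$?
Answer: $- \frac{677}{7} \approx -96.714$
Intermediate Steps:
$F{\left(Q \right)} = -9 - \frac{Q}{9}$ ($F{\left(Q \right)} = -9 + \frac{Q}{-9} = -9 + Q \left(- \frac{1}{9}\right) = -9 - \frac{Q}{9}$)
$B{\left(l \right)} = 6 l$ ($B{\left(l \right)} = 2 l 3 = 6 l$)
$\frac{5416}{B{\left(F{\left(5 - 2 \right)} \right)}} = \frac{5416}{6 \left(-9 - \frac{5 - 2}{9}\right)} = \frac{5416}{6 \left(-9 - \frac{1}{3}\right)} = \frac{5416}{6 \left(- \frac{28}{3}\right)} = \frac{5416}{-56} = 5416 \left(- \frac{1}{56}\right) = - \frac{677}{7}$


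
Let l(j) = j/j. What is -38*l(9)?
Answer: -38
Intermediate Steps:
l(j) = 1
-38*l(9) = -38*1 = -38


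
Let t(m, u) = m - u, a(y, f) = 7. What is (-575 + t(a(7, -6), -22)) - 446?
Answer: -992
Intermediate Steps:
(-575 + t(a(7, -6), -22)) - 446 = (-575 + (7 - 1*(-22))) - 446 = (-575 + (7 + 22)) - 446 = (-575 + 29) - 446 = -546 - 446 = -992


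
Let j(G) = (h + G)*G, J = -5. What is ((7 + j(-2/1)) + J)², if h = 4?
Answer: 4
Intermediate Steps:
j(G) = G*(4 + G) (j(G) = (4 + G)*G = G*(4 + G))
((7 + j(-2/1)) + J)² = ((7 + (-2/1)*(4 - 2/1)) - 5)² = ((7 + (-2*1)*(4 - 2*1)) - 5)² = ((7 - 2*(4 - 2)) - 5)² = ((7 - 2*2) - 5)² = ((7 - 4) - 5)² = (3 - 5)² = (-2)² = 4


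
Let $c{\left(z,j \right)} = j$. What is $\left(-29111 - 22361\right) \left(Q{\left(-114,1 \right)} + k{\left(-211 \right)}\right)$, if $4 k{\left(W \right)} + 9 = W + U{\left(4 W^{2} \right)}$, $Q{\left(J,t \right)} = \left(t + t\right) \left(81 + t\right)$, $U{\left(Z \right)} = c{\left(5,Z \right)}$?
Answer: $-2297195360$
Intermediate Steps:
$U{\left(Z \right)} = Z$
$Q{\left(J,t \right)} = 2 t \left(81 + t\right)$
$k{\left(W \right)} = - \frac{9}{4} + W^{2} + \frac{W}{4}$ ($k{\left(W \right)} = - \frac{9}{4} + \frac{W + 4 W^{2}}{4} = - \frac{9}{4} + \left(W^{2} + \frac{W}{4}\right) = - \frac{9}{4} + W^{2} + \frac{W}{4}$)
$\left(-29111 - 22361\right) \left(Q{\left(-114,1 \right)} + k{\left(-211 \right)}\right) = \left(-29111 - 22361\right) \left(2 \cdot 1 \left(81 + 1\right) + \left(- \frac{9}{4} + \left(-211\right)^{2} + \frac{1}{4} \left(-211\right)\right)\right) = - 51472 \left(2 \cdot 1 \cdot 82 - -44466\right) = - 51472 \left(164 + 44466\right) = \left(-51472\right) 44630 = -2297195360$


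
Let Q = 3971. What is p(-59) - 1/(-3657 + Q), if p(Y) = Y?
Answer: -18527/314 ≈ -59.003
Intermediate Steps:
p(-59) - 1/(-3657 + Q) = -59 - 1/(-3657 + 3971) = -59 - 1/314 = -18527/314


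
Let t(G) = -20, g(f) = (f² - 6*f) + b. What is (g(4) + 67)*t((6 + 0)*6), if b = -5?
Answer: -1080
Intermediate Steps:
g(f) = -5 + f² - 6*f (g(f) = (f² - 6*f) - 5 = -5 + f² - 6*f)
(g(4) + 67)*t((6 + 0)*6) = ((-5 + 4² - 6*4) + 67)*(-20) = ((-5 + 16 - 24) + 67)*(-20) = (-13 + 67)*(-20) = 54*(-20) = -1080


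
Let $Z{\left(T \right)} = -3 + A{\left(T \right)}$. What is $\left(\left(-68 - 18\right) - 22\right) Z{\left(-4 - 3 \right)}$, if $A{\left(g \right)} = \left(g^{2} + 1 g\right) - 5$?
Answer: $-3672$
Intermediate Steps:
$A{\left(g \right)} = -5 + g + g^{2}$ ($A{\left(g \right)} = \left(g^{2} + g\right) - 5 = \left(g + g^{2}\right) - 5 = -5 + g + g^{2}$)
$Z{\left(T \right)} = -8 + T + T^{2}$ ($Z{\left(T \right)} = -3 + \left(-5 + T + T^{2}\right) = -8 + T + T^{2}$)
$\left(\left(-68 - 18\right) - 22\right) Z{\left(-4 - 3 \right)} = \left(\left(-68 - 18\right) - 22\right) \left(-8 - 7 + \left(-4 - 3\right)^{2}\right) = \left(\left(-68 - 18\right) - 22\right) \left(-8 - 7 + \left(-7\right)^{2}\right) = \left(-86 - 22\right) \left(-8 - 7 + 49\right) = \left(-108\right) 34 = -3672$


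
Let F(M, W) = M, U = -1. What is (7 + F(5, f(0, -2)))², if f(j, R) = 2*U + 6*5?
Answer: 144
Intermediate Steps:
f(j, R) = 28 (f(j, R) = 2*(-1) + 6*5 = -2 + 30 = 28)
(7 + F(5, f(0, -2)))² = (7 + 5)² = 12² = 144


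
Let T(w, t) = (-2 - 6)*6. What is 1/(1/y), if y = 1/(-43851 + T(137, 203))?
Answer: -1/43899 ≈ -2.2780e-5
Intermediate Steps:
T(w, t) = -48 (T(w, t) = -8*6 = -48)
y = -1/43899 (y = 1/(-43851 - 48) = 1/(-43899) = -1/43899 ≈ -2.2780e-5)
1/(1/y) = 1/(1/(-1/43899)) = 1/(-43899) = -1/43899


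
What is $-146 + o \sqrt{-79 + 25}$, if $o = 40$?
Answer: $-146 + 120 i \sqrt{6} \approx -146.0 + 293.94 i$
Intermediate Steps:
$-146 + o \sqrt{-79 + 25} = -146 + 40 \sqrt{-79 + 25} = -146 + 40 \sqrt{-54} = -146 + 40 \cdot 3 i \sqrt{6} = -146 + 120 i \sqrt{6}$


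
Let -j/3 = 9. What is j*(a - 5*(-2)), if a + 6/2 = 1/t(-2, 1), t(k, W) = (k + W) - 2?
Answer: -180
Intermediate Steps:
j = -27 (j = -3*9 = -27)
t(k, W) = -2 + W + k (t(k, W) = (W + k) - 2 = -2 + W + k)
a = -10/3 (a = -3 + 1/(-2 + 1 - 2) = -3 + 1/(-3) = -3 - ⅓ = -10/3 ≈ -3.3333)
j*(a - 5*(-2)) = -27*(-10/3 - 5*(-2)) = -27*(-10/3 + 10) = -27*20/3 = -180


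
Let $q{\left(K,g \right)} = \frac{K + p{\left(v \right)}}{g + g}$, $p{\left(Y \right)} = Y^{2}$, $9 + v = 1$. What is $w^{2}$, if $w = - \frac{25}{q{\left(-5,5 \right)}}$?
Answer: $\frac{62500}{3481} \approx 17.955$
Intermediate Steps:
$v = -8$ ($v = -9 + 1 = -8$)
$q{\left(K,g \right)} = \frac{64 + K}{2 g}$ ($q{\left(K,g \right)} = \frac{K + \left(-8\right)^{2}}{g + g} = \frac{K + 64}{2 g} = \left(64 + K\right) \frac{1}{2 g} = \frac{64 + K}{2 g}$)
$w = - \frac{250}{59}$ ($w = - \frac{25}{\frac{1}{2} \cdot \frac{1}{5} \left(64 - 5\right)} = - \frac{25}{\frac{1}{2} \cdot \frac{1}{5} \cdot 59} = - \frac{25}{\frac{59}{10}} = \left(-25\right) \frac{10}{59} = - \frac{250}{59} \approx -4.2373$)
$w^{2} = \left(- \frac{250}{59}\right)^{2} = \frac{62500}{3481}$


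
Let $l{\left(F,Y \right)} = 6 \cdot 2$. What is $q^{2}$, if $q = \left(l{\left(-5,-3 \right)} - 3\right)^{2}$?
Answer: $6561$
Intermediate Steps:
$l{\left(F,Y \right)} = 12$
$q = 81$ ($q = \left(12 - 3\right)^{2} = 9^{2} = 81$)
$q^{2} = 81^{2} = 6561$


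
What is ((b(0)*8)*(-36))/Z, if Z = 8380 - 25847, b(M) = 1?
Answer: 288/17467 ≈ 0.016488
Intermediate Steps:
Z = -17467
((b(0)*8)*(-36))/Z = ((1*8)*(-36))/(-17467) = (8*(-36))*(-1/17467) = -288*(-1/17467) = 288/17467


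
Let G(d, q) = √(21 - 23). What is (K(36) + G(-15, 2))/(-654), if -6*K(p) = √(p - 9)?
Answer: √3/1308 - I*√2/654 ≈ 0.0013242 - 0.0021624*I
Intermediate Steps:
G(d, q) = I*√2 (G(d, q) = √(-2) = I*√2)
K(p) = -√(-9 + p)/6 (K(p) = -√(p - 9)/6 = -√(-9 + p)/6)
(K(36) + G(-15, 2))/(-654) = (-√(-9 + 36)/6 + I*√2)/(-654) = (-√3/2 + I*√2)*(-1/654) = √3/1308 - I*√2/654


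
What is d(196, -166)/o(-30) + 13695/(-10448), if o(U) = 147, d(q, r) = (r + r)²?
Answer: 1149607187/1535856 ≈ 748.51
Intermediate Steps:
d(q, r) = 4*r² (d(q, r) = (2*r)² = 4*r²)
d(196, -166)/o(-30) + 13695/(-10448) = (4*(-166)²)/147 + 13695/(-10448) = (4*27556)*(1/147) + 13695*(-1/10448) = 110224*(1/147) - 13695/10448 = 110224/147 - 13695/10448 = 1149607187/1535856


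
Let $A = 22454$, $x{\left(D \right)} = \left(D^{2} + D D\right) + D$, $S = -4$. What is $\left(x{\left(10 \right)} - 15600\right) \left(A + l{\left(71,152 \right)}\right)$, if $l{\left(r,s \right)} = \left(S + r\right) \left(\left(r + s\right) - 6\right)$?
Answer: $-569322270$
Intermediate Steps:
$x{\left(D \right)} = D + 2 D^{2}$ ($x{\left(D \right)} = \left(D^{2} + D^{2}\right) + D = 2 D^{2} + D = D + 2 D^{2}$)
$l{\left(r,s \right)} = \left(-4 + r\right) \left(-6 + r + s\right)$ ($l{\left(r,s \right)} = \left(-4 + r\right) \left(\left(r + s\right) - 6\right) = \left(-4 + r\right) \left(-6 + r + s\right)$)
$\left(x{\left(10 \right)} - 15600\right) \left(A + l{\left(71,152 \right)}\right) = \left(10 \left(1 + 2 \cdot 10\right) - 15600\right) \left(22454 + \left(24 + 71^{2} - 710 - 608 + 71 \cdot 152\right)\right) = \left(10 \left(1 + 20\right) - 15600\right) \left(22454 + \left(24 + 5041 - 710 - 608 + 10792\right)\right) = \left(10 \cdot 21 - 15600\right) \left(22454 + 14539\right) = \left(210 - 15600\right) 36993 = \left(-15390\right) 36993 = -569322270$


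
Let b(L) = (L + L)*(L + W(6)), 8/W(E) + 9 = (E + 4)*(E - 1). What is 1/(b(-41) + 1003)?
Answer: 1/4349 ≈ 0.00022994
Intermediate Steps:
W(E) = 8/(-9 + (-1 + E)*(4 + E)) (W(E) = 8/(-9 + (E + 4)*(E - 1)) = 8/(-9 + (4 + E)*(-1 + E)) = 8/(-9 + (-1 + E)*(4 + E)))
b(L) = 2*L*(8/41 + L) (b(L) = (L + L)*(L + 8/(-13 + 6² + 3*6)) = (2*L)*(L + 8/(-13 + 36 + 18)) = (2*L)*(L + 8/41) = (2*L)*(8/41 + L) = 2*L*(8/41 + L))
1/(b(-41) + 1003) = 1/((2/41)*(-41)*(8 + 41*(-41)) + 1003) = 1/((2/41)*(-41)*(8 - 1681) + 1003) = 1/((2/41)*(-41)*(-1673) + 1003) = 1/(3346 + 1003) = 1/4349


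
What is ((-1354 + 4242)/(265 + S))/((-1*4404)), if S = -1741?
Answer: 361/812538 ≈ 0.00044429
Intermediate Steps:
((-1354 + 4242)/(265 + S))/((-1*4404)) = ((-1354 + 4242)/(265 - 1741))/((-1*4404)) = (2888/(-1476))/(-4404) = (2888*(-1/1476))*(-1/4404) = -722/369*(-1/4404) = 361/812538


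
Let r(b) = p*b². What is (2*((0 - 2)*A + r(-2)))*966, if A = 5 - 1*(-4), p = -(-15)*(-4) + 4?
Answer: -467544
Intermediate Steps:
p = -56 (p = -3*20 + 4 = -60 + 4 = -56)
A = 9 (A = 5 + 4 = 9)
r(b) = -56*b²
(2*((0 - 2)*A + r(-2)))*966 = (2*((0 - 2)*9 - 56*(-2)²))*966 = (2*(-2*9 - 56*4))*966 = (2*(-18 - 224))*966 = (2*(-242))*966 = -484*966 = -467544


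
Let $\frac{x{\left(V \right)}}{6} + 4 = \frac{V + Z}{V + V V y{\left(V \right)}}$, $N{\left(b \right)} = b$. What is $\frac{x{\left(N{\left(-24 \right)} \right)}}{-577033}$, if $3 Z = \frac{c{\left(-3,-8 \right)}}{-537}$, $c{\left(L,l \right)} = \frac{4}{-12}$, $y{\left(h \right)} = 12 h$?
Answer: $\frac{3207294793}{77115911121828} \approx 4.1591 \cdot 10^{-5}$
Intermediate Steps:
$c{\left(L,l \right)} = - \frac{1}{3}$ ($c{\left(L,l \right)} = 4 \left(- \frac{1}{12}\right) = - \frac{1}{3}$)
$Z = \frac{1}{4833}$ ($Z = \frac{\left(- \frac{1}{3}\right) \frac{1}{-537}}{3} = \frac{\left(- \frac{1}{3}\right) \left(- \frac{1}{537}\right)}{3} = \frac{1}{3} \cdot \frac{1}{1611} = \frac{1}{4833} \approx 0.00020691$)
$x{\left(V \right)} = -24 + \frac{6 \left(\frac{1}{4833} + V\right)}{V + 12 V^{3}}$ ($x{\left(V \right)} = -24 + 6 \frac{V + \frac{1}{4833}}{V + V V 12 V} = -24 + 6 \frac{\frac{1}{4833} + V}{V + V^{2} \cdot 12 V} = -24 + 6 \frac{\frac{1}{4833} + V}{V + 12 V^{3}} = -24 + \frac{6 \left(\frac{1}{4833} + V\right)}{V + 12 V^{3}}$)
$\frac{x{\left(N{\left(-24 \right)} \right)}}{-577033} = \frac{\frac{1}{1611 \left(-24\right) + 19332 \left(-24\right)^{3}} \left(2 - 463968 \left(-24\right)^{3} - -695952\right)}{-577033} = \frac{2 - -6413893632 + 695952}{-38664 + 19332 \left(-13824\right)} \left(- \frac{1}{577033}\right) = \frac{2 + 6413893632 + 695952}{-38664 - 267245568} \left(- \frac{1}{577033}\right) = \frac{1}{-267284232} \cdot 6414589586 \left(- \frac{1}{577033}\right) = \left(- \frac{1}{267284232}\right) 6414589586 \left(- \frac{1}{577033}\right) = \left(- \frac{3207294793}{133642116}\right) \left(- \frac{1}{577033}\right) = \frac{3207294793}{77115911121828}$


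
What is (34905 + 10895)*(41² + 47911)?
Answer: 2271313600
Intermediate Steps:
(34905 + 10895)*(41² + 47911) = 45800*(1681 + 47911) = 45800*49592 = 2271313600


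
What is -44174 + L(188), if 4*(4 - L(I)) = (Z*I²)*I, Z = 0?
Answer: -44170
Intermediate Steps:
L(I) = 4 (L(I) = 4 - 0*I²*I/4 = 4 - 0*I = 4 - ¼*0 = 4 + 0 = 4)
-44174 + L(188) = -44174 + 4 = -44170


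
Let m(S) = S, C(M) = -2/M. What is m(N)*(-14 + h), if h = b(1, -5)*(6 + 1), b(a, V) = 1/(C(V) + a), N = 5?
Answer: -45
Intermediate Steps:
b(a, V) = 1/(a - 2/V) (b(a, V) = 1/(-2/V + a) = 1/(a - 2/V))
h = 5 (h = (-5/(-2 - 5*1))*(6 + 1) = -5/(-2 - 5)*7 = -5/(-7)*7 = -5*(-1/7)*7 = (5/7)*7 = 5)
m(N)*(-14 + h) = 5*(-14 + 5) = 5*(-9) = -45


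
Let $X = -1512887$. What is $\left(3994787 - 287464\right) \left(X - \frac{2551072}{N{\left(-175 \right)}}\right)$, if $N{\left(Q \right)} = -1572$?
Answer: $- \frac{2201878571224829}{393} \approx -5.6027 \cdot 10^{12}$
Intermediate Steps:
$\left(3994787 - 287464\right) \left(X - \frac{2551072}{N{\left(-175 \right)}}\right) = \left(3994787 - 287464\right) \left(-1512887 - \frac{2551072}{-1572}\right) = 3707323 \left(-1512887 - - \frac{637768}{393}\right) = 3707323 \left(-1512887 + \frac{637768}{393}\right) = 3707323 \left(- \frac{593926823}{393}\right) = - \frac{2201878571224829}{393}$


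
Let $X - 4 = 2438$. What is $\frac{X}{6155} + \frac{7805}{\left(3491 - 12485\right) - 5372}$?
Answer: $- \frac{12958003}{88422730} \approx -0.14655$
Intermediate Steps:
$X = 2442$ ($X = 4 + 2438 = 2442$)
$\frac{X}{6155} + \frac{7805}{\left(3491 - 12485\right) - 5372} = \frac{2442}{6155} + \frac{7805}{\left(3491 - 12485\right) - 5372} = 2442 \cdot \frac{1}{6155} + \frac{7805}{-8994 - 5372} = \frac{2442}{6155} + \frac{7805}{-14366} = \frac{2442}{6155} + 7805 \left(- \frac{1}{14366}\right) = \frac{2442}{6155} - \frac{7805}{14366} = - \frac{12958003}{88422730}$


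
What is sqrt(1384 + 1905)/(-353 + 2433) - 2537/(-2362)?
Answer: 2537/2362 + sqrt(3289)/2080 ≈ 1.1017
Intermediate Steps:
sqrt(1384 + 1905)/(-353 + 2433) - 2537/(-2362) = sqrt(3289)/2080 - 2537*(-1/2362) = sqrt(3289)*(1/2080) + 2537/2362 = sqrt(3289)/2080 + 2537/2362 = 2537/2362 + sqrt(3289)/2080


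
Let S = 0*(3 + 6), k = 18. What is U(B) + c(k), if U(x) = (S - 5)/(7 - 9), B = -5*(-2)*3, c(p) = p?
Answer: 41/2 ≈ 20.500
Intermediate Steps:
S = 0 (S = 0*9 = 0)
B = 30 (B = 10*3 = 30)
U(x) = 5/2 (U(x) = (0 - 5)/(7 - 9) = -5/(-2) = -5*(-½) = 5/2)
U(B) + c(k) = 5/2 + 18 = 41/2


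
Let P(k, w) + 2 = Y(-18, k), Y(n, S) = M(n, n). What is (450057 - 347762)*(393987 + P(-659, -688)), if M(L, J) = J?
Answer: 40300854265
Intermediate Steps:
Y(n, S) = n
P(k, w) = -20 (P(k, w) = -2 - 18 = -20)
(450057 - 347762)*(393987 + P(-659, -688)) = (450057 - 347762)*(393987 - 20) = 102295*393967 = 40300854265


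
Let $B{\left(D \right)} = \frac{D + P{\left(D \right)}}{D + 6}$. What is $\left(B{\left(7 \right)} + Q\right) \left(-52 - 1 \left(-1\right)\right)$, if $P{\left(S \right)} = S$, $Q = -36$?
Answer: $\frac{23154}{13} \approx 1781.1$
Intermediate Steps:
$B{\left(D \right)} = \frac{2 D}{6 + D}$ ($B{\left(D \right)} = \frac{D + D}{D + 6} = \frac{2 D}{6 + D}$)
$\left(B{\left(7 \right)} + Q\right) \left(-52 - 1 \left(-1\right)\right) = \left(2 \cdot 7 \frac{1}{6 + 7} - 36\right) \left(-52 - 1 \left(-1\right)\right) = \left(2 \cdot 7 \cdot \frac{1}{13} - 36\right) \left(-52 - -1\right) = \left(2 \cdot 7 \cdot \frac{1}{13} - 36\right) \left(-52 + 1\right) = \left(\frac{14}{13} - 36\right) \left(-51\right) = \left(- \frac{454}{13}\right) \left(-51\right) = \frac{23154}{13}$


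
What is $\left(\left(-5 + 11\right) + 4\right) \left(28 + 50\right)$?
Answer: $780$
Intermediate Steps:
$\left(\left(-5 + 11\right) + 4\right) \left(28 + 50\right) = \left(6 + 4\right) 78 = 10 \cdot 78 = 780$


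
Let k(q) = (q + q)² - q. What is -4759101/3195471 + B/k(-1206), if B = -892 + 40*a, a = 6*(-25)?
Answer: -4619165658347/3099047662575 ≈ -1.4905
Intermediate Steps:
k(q) = -q + 4*q² (k(q) = (2*q)² - q = 4*q² - q = -q + 4*q²)
a = -150
B = -6892 (B = -892 + 40*(-150) = -892 - 6000 = -6892)
-4759101/3195471 + B/k(-1206) = -4759101/3195471 - 6892*(-1/(1206*(-1 + 4*(-1206)))) = -4759101*1/3195471 - 6892*(-1/(1206*(-1 - 4824))) = -1586367/1065157 - 6892/((-1206*(-4825))) = -1586367/1065157 - 6892/5818950 = -1586367/1065157 - 6892*1/5818950 = -1586367/1065157 - 3446/2909475 = -4619165658347/3099047662575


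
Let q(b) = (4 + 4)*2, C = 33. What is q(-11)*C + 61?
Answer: 589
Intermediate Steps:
q(b) = 16 (q(b) = 8*2 = 16)
q(-11)*C + 61 = 16*33 + 61 = 528 + 61 = 589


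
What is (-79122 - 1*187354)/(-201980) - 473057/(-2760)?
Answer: 4814176331/27873240 ≈ 172.72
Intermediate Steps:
(-79122 - 1*187354)/(-201980) - 473057/(-2760) = (-79122 - 187354)*(-1/201980) - 473057*(-1/2760) = -266476*(-1/201980) + 473057/2760 = 66619/50495 + 473057/2760 = 4814176331/27873240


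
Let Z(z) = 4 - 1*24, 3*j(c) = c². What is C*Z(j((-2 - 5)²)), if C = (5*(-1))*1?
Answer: 100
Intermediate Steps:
j(c) = c²/3
Z(z) = -20 (Z(z) = 4 - 24 = -20)
C = -5 (C = -5*1 = -5)
C*Z(j((-2 - 5)²)) = -5*(-20) = 100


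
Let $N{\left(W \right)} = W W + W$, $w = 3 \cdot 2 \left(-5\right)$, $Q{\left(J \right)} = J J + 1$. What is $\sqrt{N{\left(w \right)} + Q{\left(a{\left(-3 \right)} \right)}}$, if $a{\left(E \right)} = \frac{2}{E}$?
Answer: $\frac{\sqrt{7843}}{3} \approx 29.52$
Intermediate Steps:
$Q{\left(J \right)} = 1 + J^{2}$ ($Q{\left(J \right)} = J^{2} + 1 = 1 + J^{2}$)
$w = -30$ ($w = 6 \left(-5\right) = -30$)
$N{\left(W \right)} = W + W^{2}$ ($N{\left(W \right)} = W^{2} + W = W + W^{2}$)
$\sqrt{N{\left(w \right)} + Q{\left(a{\left(-3 \right)} \right)}} = \sqrt{- 30 \left(1 - 30\right) + \left(1 + \left(\frac{2}{-3}\right)^{2}\right)} = \sqrt{\left(-30\right) \left(-29\right) + \left(1 + \left(2 \left(- \frac{1}{3}\right)\right)^{2}\right)} = \sqrt{870 + \left(1 + \left(- \frac{2}{3}\right)^{2}\right)} = \sqrt{870 + \left(1 + \frac{4}{9}\right)} = \sqrt{870 + \frac{13}{9}} = \sqrt{\frac{7843}{9}} = \frac{\sqrt{7843}}{3}$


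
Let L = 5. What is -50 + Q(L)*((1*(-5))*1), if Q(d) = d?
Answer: -75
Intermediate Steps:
-50 + Q(L)*((1*(-5))*1) = -50 + 5*((1*(-5))*1) = -50 + 5*(-5*1) = -50 + 5*(-5) = -50 - 25 = -75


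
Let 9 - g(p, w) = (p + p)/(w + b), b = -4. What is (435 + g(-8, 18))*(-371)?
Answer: -165148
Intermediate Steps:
g(p, w) = 9 - 2*p/(-4 + w) (g(p, w) = 9 - (p + p)/(w - 4) = 9 - 2*p/(-4 + w))
(435 + g(-8, 18))*(-371) = (435 + (-36 - 2*(-8) + 9*18)/(-4 + 18))*(-371) = (435 + (-36 + 16 + 162)/14)*(-371) = (435 + (1/14)*142)*(-371) = (435 + 71/7)*(-371) = (3116/7)*(-371) = -165148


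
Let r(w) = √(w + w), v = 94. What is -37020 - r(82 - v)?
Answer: -37020 - 2*I*√6 ≈ -37020.0 - 4.899*I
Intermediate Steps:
r(w) = √2*√w (r(w) = √(2*w) = √2*√w)
-37020 - r(82 - v) = -37020 - √2*√(82 - 1*94) = -37020 - √2*√(82 - 94) = -37020 - √2*√(-12) = -37020 - √2*2*I*√3 = -37020 - 2*I*√6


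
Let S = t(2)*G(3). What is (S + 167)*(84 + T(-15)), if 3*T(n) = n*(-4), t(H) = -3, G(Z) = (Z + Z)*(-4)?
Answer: 24856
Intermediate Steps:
G(Z) = -8*Z (G(Z) = (2*Z)*(-4) = -8*Z)
T(n) = -4*n/3 (T(n) = (n*(-4))/3 = (-4*n)/3 = -4*n/3)
S = 72 (S = -(-24)*3 = -3*(-24) = 72)
(S + 167)*(84 + T(-15)) = (72 + 167)*(84 - 4/3*(-15)) = 239*(84 + 20) = 239*104 = 24856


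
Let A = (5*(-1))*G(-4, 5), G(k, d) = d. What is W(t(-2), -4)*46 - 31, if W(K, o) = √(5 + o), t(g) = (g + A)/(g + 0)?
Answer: 15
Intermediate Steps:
A = -25 (A = (5*(-1))*5 = -5*5 = -25)
t(g) = (-25 + g)/g (t(g) = (g - 25)/(g + 0) = (-25 + g)/g)
W(t(-2), -4)*46 - 31 = √(5 - 4)*46 - 31 = √1*46 - 31 = 1*46 - 31 = 46 - 31 = 15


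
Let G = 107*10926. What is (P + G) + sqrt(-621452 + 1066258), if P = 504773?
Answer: 1673855 + sqrt(444806) ≈ 1.6745e+6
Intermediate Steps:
G = 1169082
(P + G) + sqrt(-621452 + 1066258) = (504773 + 1169082) + sqrt(-621452 + 1066258) = 1673855 + sqrt(444806)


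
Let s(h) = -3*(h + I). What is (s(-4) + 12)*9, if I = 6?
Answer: 54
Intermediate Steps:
s(h) = -18 - 3*h (s(h) = -3*(h + 6) = -3*(6 + h) = -18 - 3*h)
(s(-4) + 12)*9 = ((-18 - 3*(-4)) + 12)*9 = ((-18 + 12) + 12)*9 = (-6 + 12)*9 = 6*9 = 54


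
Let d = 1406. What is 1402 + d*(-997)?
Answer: -1400380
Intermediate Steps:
1402 + d*(-997) = 1402 + 1406*(-997) = 1402 - 1401782 = -1400380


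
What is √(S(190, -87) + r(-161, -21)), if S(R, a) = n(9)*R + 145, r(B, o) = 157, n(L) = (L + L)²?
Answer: √61862 ≈ 248.72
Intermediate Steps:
n(L) = 4*L² (n(L) = (2*L)² = 4*L²)
S(R, a) = 145 + 324*R (S(R, a) = (4*9²)*R + 145 = (4*81)*R + 145 = 324*R + 145 = 145 + 324*R)
√(S(190, -87) + r(-161, -21)) = √((145 + 324*190) + 157) = √((145 + 61560) + 157) = √(61705 + 157) = √61862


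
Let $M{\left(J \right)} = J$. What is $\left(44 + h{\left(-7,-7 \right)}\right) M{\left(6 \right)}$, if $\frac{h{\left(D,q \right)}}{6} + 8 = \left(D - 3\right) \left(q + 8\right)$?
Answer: $-384$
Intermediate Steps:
$h{\left(D,q \right)} = -48 + 6 \left(-3 + D\right) \left(8 + q\right)$ ($h{\left(D,q \right)} = -48 + 6 \left(D - 3\right) \left(q + 8\right) = -48 + 6 \left(-3 + D\right) \left(8 + q\right)$)
$\left(44 + h{\left(-7,-7 \right)}\right) M{\left(6 \right)} = \left(44 + \left(-192 - -126 + 48 \left(-7\right) + 6 \left(-7\right) \left(-7\right)\right)\right) 6 = \left(44 + \left(-192 + 126 - 336 + 294\right)\right) 6 = \left(44 - 108\right) 6 = \left(-64\right) 6 = -384$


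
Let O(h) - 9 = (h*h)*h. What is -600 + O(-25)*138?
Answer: -2155608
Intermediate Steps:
O(h) = 9 + h**3 (O(h) = 9 + (h*h)*h = 9 + h**2*h = 9 + h**3)
-600 + O(-25)*138 = -600 + (9 + (-25)**3)*138 = -600 + (9 - 15625)*138 = -600 - 15616*138 = -600 - 2155008 = -2155608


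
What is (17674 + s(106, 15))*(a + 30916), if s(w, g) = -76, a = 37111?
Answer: 1197139146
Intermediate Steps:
(17674 + s(106, 15))*(a + 30916) = (17674 - 76)*(37111 + 30916) = 17598*68027 = 1197139146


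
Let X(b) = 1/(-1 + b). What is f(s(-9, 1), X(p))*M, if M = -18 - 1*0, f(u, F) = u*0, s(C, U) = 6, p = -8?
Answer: 0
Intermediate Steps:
f(u, F) = 0
M = -18 (M = -18 + 0 = -18)
f(s(-9, 1), X(p))*M = 0*(-18) = 0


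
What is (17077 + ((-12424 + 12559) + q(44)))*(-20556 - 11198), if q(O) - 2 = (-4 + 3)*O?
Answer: -545216180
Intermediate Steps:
q(O) = 2 - O (q(O) = 2 + (-4 + 3)*O = 2 - O)
(17077 + ((-12424 + 12559) + q(44)))*(-20556 - 11198) = (17077 + ((-12424 + 12559) + (2 - 1*44)))*(-20556 - 11198) = (17077 + (135 + (2 - 44)))*(-31754) = (17077 + (135 - 42))*(-31754) = (17077 + 93)*(-31754) = 17170*(-31754) = -545216180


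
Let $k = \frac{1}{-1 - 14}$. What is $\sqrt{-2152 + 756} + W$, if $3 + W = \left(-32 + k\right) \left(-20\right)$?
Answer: $\frac{1915}{3} + 2 i \sqrt{349} \approx 638.33 + 37.363 i$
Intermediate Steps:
$k = - \frac{1}{15}$ ($k = \frac{1}{-15} = - \frac{1}{15} \approx -0.066667$)
$W = \frac{1915}{3}$ ($W = -3 + \left(-32 - \frac{1}{15}\right) \left(-20\right) = -3 - - \frac{1924}{3} = -3 + \frac{1924}{3} = \frac{1915}{3} \approx 638.33$)
$\sqrt{-2152 + 756} + W = \sqrt{-2152 + 756} + \frac{1915}{3} = \sqrt{-1396} + \frac{1915}{3} = 2 i \sqrt{349} + \frac{1915}{3} = \frac{1915}{3} + 2 i \sqrt{349}$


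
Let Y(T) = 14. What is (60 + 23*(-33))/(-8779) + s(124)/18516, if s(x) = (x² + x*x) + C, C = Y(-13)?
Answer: 141518699/81275982 ≈ 1.7412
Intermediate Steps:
C = 14
s(x) = 14 + 2*x² (s(x) = (x² + x*x) + 14 = (x² + x²) + 14 = 2*x² + 14 = 14 + 2*x²)
(60 + 23*(-33))/(-8779) + s(124)/18516 = (60 + 23*(-33))/(-8779) + (14 + 2*124²)/18516 = (60 - 759)*(-1/8779) + (14 + 2*15376)*(1/18516) = -699*(-1/8779) + (14 + 30752)*(1/18516) = 699/8779 + 30766*(1/18516) = 699/8779 + 15383/9258 = 141518699/81275982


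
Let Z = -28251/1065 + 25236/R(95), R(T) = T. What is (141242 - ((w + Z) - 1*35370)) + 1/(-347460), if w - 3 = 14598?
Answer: 15165258089351/93744708 ≈ 1.6177e+5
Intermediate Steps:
w = 14601 (w = 3 + 14598 = 14601)
Z = 1612833/6745 (Z = -28251/1065 + 25236/95 = -28251*1/1065 + 25236*(1/95) = -9417/355 + 25236/95 = 1612833/6745 ≈ 239.12)
(141242 - ((w + Z) - 1*35370)) + 1/(-347460) = (141242 - ((14601 + 1612833/6745) - 1*35370)) + 1/(-347460) = (141242 - (100096578/6745 - 35370)) - 1/347460 = (141242 - 1*(-138474072/6745)) - 1/347460 = (141242 + 138474072/6745) - 1/347460 = 1091151362/6745 - 1/347460 = 15165258089351/93744708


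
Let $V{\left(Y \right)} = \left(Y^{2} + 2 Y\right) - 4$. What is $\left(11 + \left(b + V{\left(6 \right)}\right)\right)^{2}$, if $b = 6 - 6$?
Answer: $3025$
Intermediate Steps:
$b = 0$ ($b = 6 - 6 = 0$)
$V{\left(Y \right)} = -4 + Y^{2} + 2 Y$
$\left(11 + \left(b + V{\left(6 \right)}\right)\right)^{2} = \left(11 + \left(0 + \left(-4 + 6^{2} + 2 \cdot 6\right)\right)\right)^{2} = \left(11 + \left(0 + \left(-4 + 36 + 12\right)\right)\right)^{2} = \left(11 + \left(0 + 44\right)\right)^{2} = \left(11 + 44\right)^{2} = 55^{2} = 3025$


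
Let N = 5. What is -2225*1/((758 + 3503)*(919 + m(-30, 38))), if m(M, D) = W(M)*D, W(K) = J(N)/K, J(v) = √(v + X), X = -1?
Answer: -33375/58575967 ≈ -0.00056977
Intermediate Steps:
J(v) = √(-1 + v) (J(v) = √(v - 1) = √(-1 + v))
W(K) = 2/K (W(K) = √(-1 + 5)/K = √4/K = 2/K)
m(M, D) = 2*D/M (m(M, D) = (2/M)*D = 2*D/M)
-2225*1/((758 + 3503)*(919 + m(-30, 38))) = -2225*1/((758 + 3503)*(919 + 2*38/(-30))) = -2225*1/(4261*(919 + 2*38*(-1/30))) = -2225*1/(4261*(919 - 38/15)) = -2225/(4261*(13747/15)) = -2225/58575967/15 = -2225*15/58575967 = -33375/58575967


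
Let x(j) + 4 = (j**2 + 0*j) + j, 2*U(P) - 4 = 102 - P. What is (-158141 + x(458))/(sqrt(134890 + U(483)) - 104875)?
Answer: -10923150750/21997261847 - 52077*sqrt(538806)/21997261847 ≈ -0.49831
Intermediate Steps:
U(P) = 53 - P/2 (U(P) = 2 + (102 - P)/2 = 2 + (51 - P/2) = 53 - P/2)
x(j) = -4 + j + j**2 (x(j) = -4 + ((j**2 + 0*j) + j) = -4 + ((j**2 + 0) + j) = -4 + (j**2 + j) = -4 + (j + j**2) = -4 + j + j**2)
(-158141 + x(458))/(sqrt(134890 + U(483)) - 104875) = (-158141 + (-4 + 458 + 458**2))/(sqrt(134890 + (53 - 1/2*483)) - 104875) = (-158141 + (-4 + 458 + 209764))/(sqrt(134890 + (53 - 483/2)) - 104875) = (-158141 + 210218)/(sqrt(134890 - 377/2) - 104875) = 52077/(sqrt(269403/2) - 104875) = 52077/(sqrt(538806)/2 - 104875) = 52077/(-104875 + sqrt(538806)/2)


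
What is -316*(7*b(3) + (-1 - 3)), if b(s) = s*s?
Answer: -18644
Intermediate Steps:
b(s) = s²
-316*(7*b(3) + (-1 - 3)) = -316*(7*3² + (-1 - 3)) = -316*(7*9 - 4) = -316*(63 - 4) = -316*59 = -18644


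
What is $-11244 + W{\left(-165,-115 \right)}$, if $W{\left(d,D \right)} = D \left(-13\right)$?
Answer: $-9749$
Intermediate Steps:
$W{\left(d,D \right)} = - 13 D$
$-11244 + W{\left(-165,-115 \right)} = -11244 - -1495 = -11244 + 1495 = -9749$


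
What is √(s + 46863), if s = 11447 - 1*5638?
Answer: 8*√823 ≈ 229.50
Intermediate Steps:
s = 5809 (s = 11447 - 5638 = 5809)
√(s + 46863) = √(5809 + 46863) = √52672 = 8*√823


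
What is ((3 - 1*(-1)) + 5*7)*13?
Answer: 507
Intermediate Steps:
((3 - 1*(-1)) + 5*7)*13 = ((3 + 1) + 35)*13 = (4 + 35)*13 = 39*13 = 507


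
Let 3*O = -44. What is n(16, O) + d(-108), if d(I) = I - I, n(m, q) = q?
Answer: -44/3 ≈ -14.667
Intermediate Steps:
O = -44/3 (O = (⅓)*(-44) = -44/3 ≈ -14.667)
d(I) = 0
n(16, O) + d(-108) = -44/3 + 0 = -44/3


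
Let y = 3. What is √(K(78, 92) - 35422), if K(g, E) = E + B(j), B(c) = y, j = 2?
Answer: I*√35327 ≈ 187.95*I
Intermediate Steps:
B(c) = 3
K(g, E) = 3 + E (K(g, E) = E + 3 = 3 + E)
√(K(78, 92) - 35422) = √((3 + 92) - 35422) = √(95 - 35422) = √(-35327) = I*√35327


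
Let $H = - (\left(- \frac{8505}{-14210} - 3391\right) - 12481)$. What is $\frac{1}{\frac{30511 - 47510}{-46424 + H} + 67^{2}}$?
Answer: $\frac{12404355}{55690051189} \approx 0.00022274$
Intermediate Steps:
$H = \frac{6443789}{406}$ ($H = - (\left(\left(-8505\right) \left(- \frac{1}{14210}\right) - 3391\right) - 12481) = - (\left(\frac{243}{406} - 3391\right) - 12481) = - (- \frac{1376503}{406} - 12481) = \left(-1\right) \left(- \frac{6443789}{406}\right) = \frac{6443789}{406} \approx 15871.0$)
$\frac{1}{\frac{30511 - 47510}{-46424 + H} + 67^{2}} = \frac{1}{\frac{30511 - 47510}{-46424 + \frac{6443789}{406}} + 67^{2}} = \frac{1}{- \frac{16999}{- \frac{12404355}{406}} + 4489} = \frac{1}{\left(-16999\right) \left(- \frac{406}{12404355}\right) + 4489} = \frac{1}{\frac{6901594}{12404355} + 4489} = \frac{1}{\frac{55690051189}{12404355}} = \frac{12404355}{55690051189}$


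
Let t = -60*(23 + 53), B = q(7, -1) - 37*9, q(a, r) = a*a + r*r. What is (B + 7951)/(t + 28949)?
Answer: 7668/24389 ≈ 0.31440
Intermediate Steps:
q(a, r) = a² + r²
B = -283 (B = (7² + (-1)²) - 37*9 = (49 + 1) - 333 = 50 - 333 = -283)
t = -4560 (t = -60*76 = -4560)
(B + 7951)/(t + 28949) = (-283 + 7951)/(-4560 + 28949) = 7668/24389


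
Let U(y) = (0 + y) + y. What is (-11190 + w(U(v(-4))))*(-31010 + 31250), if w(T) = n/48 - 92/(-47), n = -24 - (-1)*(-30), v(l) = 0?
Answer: -126213810/47 ≈ -2.6854e+6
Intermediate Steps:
n = -54 (n = -24 - 1*30 = -24 - 30 = -54)
U(y) = 2*y (U(y) = y + y = 2*y)
w(T) = 313/376 (w(T) = -54/48 - 92/(-47) = -54*1/48 - 92*(-1/47) = -9/8 + 92/47 = 313/376)
(-11190 + w(U(v(-4))))*(-31010 + 31250) = (-11190 + 313/376)*(-31010 + 31250) = -4207127/376*240 = -126213810/47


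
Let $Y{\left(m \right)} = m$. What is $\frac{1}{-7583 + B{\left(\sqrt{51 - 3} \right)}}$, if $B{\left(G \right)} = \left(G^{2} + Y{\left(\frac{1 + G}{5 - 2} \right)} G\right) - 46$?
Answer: $- \frac{22695}{171687659} - \frac{4 \sqrt{3}}{171687659} \approx -0.00013223$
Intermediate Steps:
$B{\left(G \right)} = -46 + G^{2} + G \left(\frac{1}{3} + \frac{G}{3}\right)$ ($B{\left(G \right)} = \left(G^{2} + \frac{1 + G}{5 - 2} G\right) - 46 = \left(G^{2} + \frac{1 + G}{3} G\right) - 46 = \left(G^{2} + \left(1 + G\right) \frac{1}{3} G\right) - 46 = \left(G^{2} + \left(\frac{1}{3} + \frac{G}{3}\right) G\right) - 46 = \left(G^{2} + G \left(\frac{1}{3} + \frac{G}{3}\right)\right) - 46 = -46 + G^{2} + G \left(\frac{1}{3} + \frac{G}{3}\right)$)
$\frac{1}{-7583 + B{\left(\sqrt{51 - 3} \right)}} = \frac{1}{-7583 + \left(-46 + \frac{\sqrt{51 - 3}}{3} + \frac{4 \left(\sqrt{51 - 3}\right)^{2}}{3}\right)} = \frac{1}{-7583 + \left(-46 + \frac{\sqrt{48}}{3} + \frac{4 \left(\sqrt{48}\right)^{2}}{3}\right)} = \frac{1}{-7583 + \left(-46 + \frac{4 \sqrt{3}}{3} + \frac{4 \left(4 \sqrt{3}\right)^{2}}{3}\right)} = \frac{1}{-7583 + \left(-46 + \frac{4 \sqrt{3}}{3} + \frac{4}{3} \cdot 48\right)} = \frac{1}{-7583 + \left(-46 + \frac{4 \sqrt{3}}{3} + 64\right)} = \frac{1}{-7583 + \left(18 + \frac{4 \sqrt{3}}{3}\right)} = \frac{1}{-7565 + \frac{4 \sqrt{3}}{3}}$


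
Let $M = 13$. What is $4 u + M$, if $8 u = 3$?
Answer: $\frac{29}{2} \approx 14.5$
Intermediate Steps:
$u = \frac{3}{8}$ ($u = \frac{1}{8} \cdot 3 = \frac{3}{8} \approx 0.375$)
$4 u + M = 4 \cdot \frac{3}{8} + 13 = \frac{3}{2} + 13 = \frac{29}{2}$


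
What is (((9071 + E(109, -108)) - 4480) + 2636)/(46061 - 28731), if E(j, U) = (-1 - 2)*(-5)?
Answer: 3621/8665 ≈ 0.41789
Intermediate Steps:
E(j, U) = 15 (E(j, U) = -3*(-5) = 15)
(((9071 + E(109, -108)) - 4480) + 2636)/(46061 - 28731) = (((9071 + 15) - 4480) + 2636)/(46061 - 28731) = ((9086 - 4480) + 2636)/17330 = (4606 + 2636)*(1/17330) = 7242*(1/17330) = 3621/8665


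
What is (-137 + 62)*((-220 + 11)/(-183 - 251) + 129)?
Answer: -4214625/434 ≈ -9711.1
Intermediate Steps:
(-137 + 62)*((-220 + 11)/(-183 - 251) + 129) = -75*(-209/(-434) + 129) = -75*(-209*(-1/434) + 129) = -75*(209/434 + 129) = -75*56195/434 = -4214625/434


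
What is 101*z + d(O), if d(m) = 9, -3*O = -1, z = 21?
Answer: 2130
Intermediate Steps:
O = 1/3 (O = -1/3*(-1) = 1/3 ≈ 0.33333)
101*z + d(O) = 101*21 + 9 = 2121 + 9 = 2130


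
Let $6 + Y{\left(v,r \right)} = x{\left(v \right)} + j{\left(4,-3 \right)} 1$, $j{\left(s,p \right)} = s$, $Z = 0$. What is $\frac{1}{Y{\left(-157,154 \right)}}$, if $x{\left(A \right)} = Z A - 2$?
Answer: $- \frac{1}{4} \approx -0.25$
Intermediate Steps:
$x{\left(A \right)} = -2$ ($x{\left(A \right)} = 0 A - 2 = 0 - 2 = -2$)
$Y{\left(v,r \right)} = -4$ ($Y{\left(v,r \right)} = -6 + \left(-2 + 4 \cdot 1\right) = -6 + \left(-2 + 4\right) = -6 + 2 = -4$)
$\frac{1}{Y{\left(-157,154 \right)}} = \frac{1}{-4} = - \frac{1}{4}$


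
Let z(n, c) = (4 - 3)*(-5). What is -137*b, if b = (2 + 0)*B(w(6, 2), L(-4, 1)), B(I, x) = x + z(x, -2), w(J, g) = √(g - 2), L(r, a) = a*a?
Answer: 1096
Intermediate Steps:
L(r, a) = a²
w(J, g) = √(-2 + g)
z(n, c) = -5 (z(n, c) = 1*(-5) = -5)
B(I, x) = -5 + x (B(I, x) = x - 5 = -5 + x)
b = -8 (b = (2 + 0)*(-5 + 1²) = 2*(-5 + 1) = 2*(-4) = -8)
-137*b = -137*(-8) = 1096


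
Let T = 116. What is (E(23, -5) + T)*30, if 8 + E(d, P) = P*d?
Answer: -210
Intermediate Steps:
E(d, P) = -8 + P*d
(E(23, -5) + T)*30 = ((-8 - 5*23) + 116)*30 = ((-8 - 115) + 116)*30 = (-123 + 116)*30 = -7*30 = -210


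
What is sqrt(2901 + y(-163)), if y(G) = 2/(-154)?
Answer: 4*sqrt(1074997)/77 ≈ 53.861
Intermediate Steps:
y(G) = -1/77 (y(G) = 2*(-1/154) = -1/77)
sqrt(2901 + y(-163)) = sqrt(2901 - 1/77) = sqrt(223376/77) = 4*sqrt(1074997)/77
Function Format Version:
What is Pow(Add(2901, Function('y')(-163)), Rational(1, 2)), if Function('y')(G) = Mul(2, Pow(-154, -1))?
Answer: Mul(Rational(4, 77), Pow(1074997, Rational(1, 2))) ≈ 53.861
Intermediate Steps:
Function('y')(G) = Rational(-1, 77) (Function('y')(G) = Mul(2, Rational(-1, 154)) = Rational(-1, 77))
Pow(Add(2901, Function('y')(-163)), Rational(1, 2)) = Pow(Add(2901, Rational(-1, 77)), Rational(1, 2)) = Pow(Rational(223376, 77), Rational(1, 2)) = Mul(Rational(4, 77), Pow(1074997, Rational(1, 2)))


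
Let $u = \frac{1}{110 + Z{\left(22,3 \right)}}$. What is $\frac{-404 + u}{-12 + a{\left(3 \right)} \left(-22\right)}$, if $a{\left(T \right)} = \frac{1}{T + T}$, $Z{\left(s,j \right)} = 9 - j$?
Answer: $\frac{140589}{5452} \approx 25.787$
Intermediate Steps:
$u = \frac{1}{116}$ ($u = \frac{1}{110 + \left(9 - 3\right)} = \frac{1}{110 + 6} = \frac{1}{116} \approx 0.0086207$)
$a{\left(T \right)} = \frac{1}{2 T}$
$\frac{-404 + u}{-12 + a{\left(3 \right)} \left(-22\right)} = \frac{-404 + \frac{1}{116}}{-12 + \frac{1}{2 \cdot 3} \left(-22\right)} = - \frac{46863}{116 \left(-12 + \frac{1}{2} \cdot \frac{1}{3} \left(-22\right)\right)} = - \frac{46863}{116 \left(-12 + \frac{1}{6} \left(-22\right)\right)} = - \frac{46863}{116 \left(-12 - \frac{11}{3}\right)} = - \frac{46863}{116 \left(- \frac{47}{3}\right)} = \left(- \frac{46863}{116}\right) \left(- \frac{3}{47}\right) = \frac{140589}{5452}$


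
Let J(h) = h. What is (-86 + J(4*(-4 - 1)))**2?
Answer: 11236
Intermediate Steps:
(-86 + J(4*(-4 - 1)))**2 = (-86 + 4*(-4 - 1))**2 = (-86 + 4*(-5))**2 = (-86 - 20)**2 = (-106)**2 = 11236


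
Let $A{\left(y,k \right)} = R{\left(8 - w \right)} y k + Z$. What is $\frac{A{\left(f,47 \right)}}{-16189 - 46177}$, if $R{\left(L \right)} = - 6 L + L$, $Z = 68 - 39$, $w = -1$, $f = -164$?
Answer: $- \frac{346889}{62366} \approx -5.5621$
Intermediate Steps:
$Z = 29$ ($Z = 68 - 39 = 29$)
$R{\left(L \right)} = - 5 L$
$A{\left(y,k \right)} = 29 - 45 k y$ ($A{\left(y,k \right)} = - 5 \left(8 - -1\right) y k + 29 = - 5 \left(8 + 1\right) y k + 29 = \left(-5\right) 9 y k + 29 = - 45 y k + 29 = - 45 k y + 29 = 29 - 45 k y$)
$\frac{A{\left(f,47 \right)}}{-16189 - 46177} = \frac{29 - 2115 \left(-164\right)}{-16189 - 46177} = \frac{29 + 346860}{-62366} = 346889 \left(- \frac{1}{62366}\right) = - \frac{346889}{62366}$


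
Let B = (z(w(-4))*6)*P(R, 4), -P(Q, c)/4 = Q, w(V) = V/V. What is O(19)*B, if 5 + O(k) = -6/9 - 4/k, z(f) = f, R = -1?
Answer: -2680/19 ≈ -141.05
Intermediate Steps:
w(V) = 1
P(Q, c) = -4*Q
O(k) = -17/3 - 4/k (O(k) = -5 + (-6/9 - 4/k) = -5 + (-6*⅑ - 4/k) = -5 + (-⅔ - 4/k) = -17/3 - 4/k)
B = 24 (B = (1*6)*(-4*(-1)) = 6*4 = 24)
O(19)*B = (-17/3 - 4/19)*24 = -335/57*24 = -2680/19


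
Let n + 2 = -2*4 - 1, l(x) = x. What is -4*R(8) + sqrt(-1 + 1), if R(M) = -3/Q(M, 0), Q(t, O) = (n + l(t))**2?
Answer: 4/3 ≈ 1.3333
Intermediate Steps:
n = -11 (n = -2 + (-2*4 - 1) = -2 + (-8 - 1) = -2 - 9 = -11)
Q(t, O) = (-11 + t)**2
R(M) = -3/(-11 + M)**2
-4*R(8) + sqrt(-1 + 1) = -(-12)/(-11 + 8)**2 + sqrt(-1 + 1) = -(-12)/(-3)**2 + sqrt(0) = -(-12)/9 + 0 = -4*(-1/3) + 0 = 4/3 + 0 = 4/3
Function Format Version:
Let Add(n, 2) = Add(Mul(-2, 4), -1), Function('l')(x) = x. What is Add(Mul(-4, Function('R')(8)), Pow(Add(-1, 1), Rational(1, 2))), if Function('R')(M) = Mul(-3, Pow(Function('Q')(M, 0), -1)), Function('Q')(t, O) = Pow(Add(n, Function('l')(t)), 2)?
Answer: Rational(4, 3) ≈ 1.3333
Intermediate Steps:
n = -11 (n = Add(-2, Add(Mul(-2, 4), -1)) = Add(-2, Add(-8, -1)) = Add(-2, -9) = -11)
Function('Q')(t, O) = Pow(Add(-11, t), 2)
Function('R')(M) = Mul(-3, Pow(Add(-11, M), -2)) (Function('R')(M) = Mul(-3, Pow(Pow(Add(-11, M), 2), -1)) = Mul(-3, Pow(Add(-11, M), -2)))
Add(Mul(-4, Function('R')(8)), Pow(Add(-1, 1), Rational(1, 2))) = Add(Mul(-4, Mul(-3, Pow(Add(-11, 8), -2))), Pow(Add(-1, 1), Rational(1, 2))) = Add(Mul(-4, Mul(-3, Pow(-3, -2))), Pow(0, Rational(1, 2))) = Add(Mul(-4, Mul(-3, Rational(1, 9))), 0) = Add(Mul(-4, Rational(-1, 3)), 0) = Add(Rational(4, 3), 0) = Rational(4, 3)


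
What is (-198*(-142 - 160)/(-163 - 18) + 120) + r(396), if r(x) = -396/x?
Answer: -38257/181 ≈ -211.36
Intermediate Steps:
(-198*(-142 - 160)/(-163 - 18) + 120) + r(396) = (-198*(-142 - 160)/(-163 - 18) + 120) - 396/396 = (-(-59796)/(-181) + 120) - 396*1/396 = (-(-59796)*(-1)/181 + 120) - 1 = (-198*302/181 + 120) - 1 = (-59796/181 + 120) - 1 = -38076/181 - 1 = -38257/181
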